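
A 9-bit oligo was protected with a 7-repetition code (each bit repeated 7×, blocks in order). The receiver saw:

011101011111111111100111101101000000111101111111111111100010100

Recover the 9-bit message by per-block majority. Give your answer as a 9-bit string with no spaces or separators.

111101110

Block 1 (0111010): 4 ones → 1
Block 2 (1111111): 7 ones → 1
Block 3 (1111100): 5 ones → 1
Block 4 (1111011): 6 ones → 1
Block 5 (0100000): 1 one → 0
Block 6 (0111101): 5 ones → 1
Block 7 (1111111): 7 ones → 1
Block 8 (1111110): 6 ones → 1
Block 9 (0010100): 2 ones → 0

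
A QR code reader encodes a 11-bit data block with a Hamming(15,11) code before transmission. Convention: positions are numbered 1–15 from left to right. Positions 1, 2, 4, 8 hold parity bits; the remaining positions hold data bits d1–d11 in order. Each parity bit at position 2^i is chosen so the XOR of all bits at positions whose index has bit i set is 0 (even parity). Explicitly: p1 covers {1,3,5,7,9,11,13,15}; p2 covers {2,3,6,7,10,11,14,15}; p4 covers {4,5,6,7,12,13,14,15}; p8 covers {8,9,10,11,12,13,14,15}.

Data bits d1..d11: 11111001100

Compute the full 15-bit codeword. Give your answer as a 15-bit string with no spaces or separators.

Place data at non-parity positions: p1 p2 1 p4 1 1 1 p8 1 0 0 1 1 0 0
p1 (pos 1,3,5,7,9,11,13,15): XOR of data positions = 1⊕1⊕1⊕1⊕0⊕1⊕0 = 1
p2 (pos 2,3,6,7,10,11,14,15): XOR of data positions = 1⊕1⊕1⊕0⊕0⊕0⊕0 = 1
p4 (pos 4,5,6,7,12,13,14,15): XOR of data positions = 1⊕1⊕1⊕1⊕1⊕0⊕0 = 1
p8 (pos 8,9,10,11,12,13,14,15): XOR of data positions = 1⊕0⊕0⊕1⊕1⊕0⊕0 = 1
Codeword: 111111111001100

111111111001100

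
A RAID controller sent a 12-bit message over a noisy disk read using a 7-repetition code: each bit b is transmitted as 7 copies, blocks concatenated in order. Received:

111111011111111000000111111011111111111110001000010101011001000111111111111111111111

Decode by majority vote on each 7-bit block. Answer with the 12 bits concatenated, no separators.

Block 1 (1111110): 6 ones → 1
Block 2 (1111111): 7 ones → 1
Block 3 (1000000): 1 one → 0
Block 4 (1111110): 6 ones → 1
Block 5 (1111111): 7 ones → 1
Block 6 (1111110): 6 ones → 1
Block 7 (0010000): 1 one → 0
Block 8 (1010101): 4 ones → 1
Block 9 (1001000): 2 ones → 0
Block 10 (1111111): 7 ones → 1
Block 11 (1111111): 7 ones → 1
Block 12 (1111111): 7 ones → 1

110111010111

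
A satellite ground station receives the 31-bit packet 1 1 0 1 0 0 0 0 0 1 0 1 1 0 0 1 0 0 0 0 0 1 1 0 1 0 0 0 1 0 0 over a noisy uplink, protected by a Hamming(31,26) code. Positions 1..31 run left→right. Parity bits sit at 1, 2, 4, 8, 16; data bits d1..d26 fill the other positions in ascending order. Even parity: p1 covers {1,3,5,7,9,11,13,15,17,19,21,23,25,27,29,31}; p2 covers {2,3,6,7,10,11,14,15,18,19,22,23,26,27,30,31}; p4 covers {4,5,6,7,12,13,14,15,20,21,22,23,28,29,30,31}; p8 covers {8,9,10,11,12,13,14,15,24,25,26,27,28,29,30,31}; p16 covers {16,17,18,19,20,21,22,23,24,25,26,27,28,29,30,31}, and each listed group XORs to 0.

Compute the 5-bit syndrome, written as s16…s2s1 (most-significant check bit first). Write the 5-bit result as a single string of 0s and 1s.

s1 (pos 1,3,5,7,9,11,13,15,17,19,21,23,25,27,29,31): 1⊕0⊕0⊕0⊕0⊕0⊕1⊕0⊕0⊕0⊕0⊕1⊕1⊕0⊕1⊕0 = 1
s2 (pos 2,3,6,7,10,11,14,15,18,19,22,23,26,27,30,31): 1⊕0⊕0⊕0⊕1⊕0⊕0⊕0⊕0⊕0⊕1⊕1⊕0⊕0⊕0⊕0 = 0
s4 (pos 4,5,6,7,12,13,14,15,20,21,22,23,28,29,30,31): 1⊕0⊕0⊕0⊕1⊕1⊕0⊕0⊕0⊕0⊕1⊕1⊕0⊕1⊕0⊕0 = 0
s8 (pos 8,9,10,11,12,13,14,15,24,25,26,27,28,29,30,31): 0⊕0⊕1⊕0⊕1⊕1⊕0⊕0⊕0⊕1⊕0⊕0⊕0⊕1⊕0⊕0 = 1
s16 (pos 16,17,18,19,20,21,22,23,24,25,26,27,28,29,30,31): 1⊕0⊕0⊕0⊕0⊕0⊕1⊕1⊕0⊕1⊕0⊕0⊕0⊕1⊕0⊕0 = 1
Syndrome s16…s1 = 11001 → error at position 25.

11001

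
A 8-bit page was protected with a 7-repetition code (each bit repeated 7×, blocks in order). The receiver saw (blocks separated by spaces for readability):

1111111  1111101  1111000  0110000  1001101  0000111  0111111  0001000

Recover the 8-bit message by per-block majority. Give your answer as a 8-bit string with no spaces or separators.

Block 1 (1111111): 7 ones → 1
Block 2 (1111101): 6 ones → 1
Block 3 (1111000): 4 ones → 1
Block 4 (0110000): 2 ones → 0
Block 5 (1001101): 4 ones → 1
Block 6 (0000111): 3 ones → 0
Block 7 (0111111): 6 ones → 1
Block 8 (0001000): 1 one → 0

11101010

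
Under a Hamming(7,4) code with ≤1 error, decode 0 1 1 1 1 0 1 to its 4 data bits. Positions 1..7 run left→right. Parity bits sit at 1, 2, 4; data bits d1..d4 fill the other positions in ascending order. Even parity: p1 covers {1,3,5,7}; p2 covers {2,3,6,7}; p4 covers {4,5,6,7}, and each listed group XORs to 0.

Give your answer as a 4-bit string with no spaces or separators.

1100

s1 (pos 1,3,5,7): 0⊕1⊕1⊕1 = 1
s2 (pos 2,3,6,7): 1⊕1⊕0⊕1 = 1
s4 (pos 4,5,6,7): 1⊕1⊕0⊕1 = 1
Syndrome s4…s1 = 111 → error at position 7.
Flip position 7: 0111101 → 0111100
Read data bits from positions 3,5,6,7: 1100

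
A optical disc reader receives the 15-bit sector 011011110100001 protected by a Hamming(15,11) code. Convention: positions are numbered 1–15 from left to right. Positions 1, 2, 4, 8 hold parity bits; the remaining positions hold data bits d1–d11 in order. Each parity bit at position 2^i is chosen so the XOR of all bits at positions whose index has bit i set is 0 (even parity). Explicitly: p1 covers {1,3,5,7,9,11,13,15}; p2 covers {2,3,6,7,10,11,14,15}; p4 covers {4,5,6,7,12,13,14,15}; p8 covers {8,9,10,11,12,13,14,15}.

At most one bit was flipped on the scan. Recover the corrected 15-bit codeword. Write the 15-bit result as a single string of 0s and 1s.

011011100100001

s1 (pos 1,3,5,7,9,11,13,15): 0⊕1⊕1⊕1⊕0⊕0⊕0⊕1 = 0
s2 (pos 2,3,6,7,10,11,14,15): 1⊕1⊕1⊕1⊕1⊕0⊕0⊕1 = 0
s4 (pos 4,5,6,7,12,13,14,15): 0⊕1⊕1⊕1⊕0⊕0⊕0⊕1 = 0
s8 (pos 8,9,10,11,12,13,14,15): 1⊕0⊕1⊕0⊕0⊕0⊕0⊕1 = 1
Syndrome s8…s1 = 1000 → error at position 8.
Flip position 8: 011011110100001 → 011011100100001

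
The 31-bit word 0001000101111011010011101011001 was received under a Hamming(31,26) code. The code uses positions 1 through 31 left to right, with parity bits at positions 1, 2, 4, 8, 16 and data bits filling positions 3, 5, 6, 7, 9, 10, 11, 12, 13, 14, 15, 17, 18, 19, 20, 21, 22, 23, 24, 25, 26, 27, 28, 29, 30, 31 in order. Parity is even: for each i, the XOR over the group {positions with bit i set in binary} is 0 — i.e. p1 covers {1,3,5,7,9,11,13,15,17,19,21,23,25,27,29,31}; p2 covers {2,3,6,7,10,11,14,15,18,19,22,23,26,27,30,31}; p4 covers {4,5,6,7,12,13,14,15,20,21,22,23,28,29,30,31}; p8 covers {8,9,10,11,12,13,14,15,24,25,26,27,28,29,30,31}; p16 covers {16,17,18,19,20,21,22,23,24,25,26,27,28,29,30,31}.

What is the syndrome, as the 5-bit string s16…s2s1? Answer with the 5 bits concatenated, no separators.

10100

s1 (pos 1,3,5,7,9,11,13,15,17,19,21,23,25,27,29,31): 0⊕0⊕0⊕0⊕0⊕1⊕1⊕1⊕0⊕0⊕1⊕1⊕1⊕1⊕0⊕1 = 0
s2 (pos 2,3,6,7,10,11,14,15,18,19,22,23,26,27,30,31): 0⊕0⊕0⊕0⊕1⊕1⊕0⊕1⊕1⊕0⊕1⊕1⊕0⊕1⊕0⊕1 = 0
s4 (pos 4,5,6,7,12,13,14,15,20,21,22,23,28,29,30,31): 1⊕0⊕0⊕0⊕1⊕1⊕0⊕1⊕0⊕1⊕1⊕1⊕1⊕0⊕0⊕1 = 1
s8 (pos 8,9,10,11,12,13,14,15,24,25,26,27,28,29,30,31): 1⊕0⊕1⊕1⊕1⊕1⊕0⊕1⊕0⊕1⊕0⊕1⊕1⊕0⊕0⊕1 = 0
s16 (pos 16,17,18,19,20,21,22,23,24,25,26,27,28,29,30,31): 1⊕0⊕1⊕0⊕0⊕1⊕1⊕1⊕0⊕1⊕0⊕1⊕1⊕0⊕0⊕1 = 1
Syndrome s16…s1 = 10100 → error at position 20.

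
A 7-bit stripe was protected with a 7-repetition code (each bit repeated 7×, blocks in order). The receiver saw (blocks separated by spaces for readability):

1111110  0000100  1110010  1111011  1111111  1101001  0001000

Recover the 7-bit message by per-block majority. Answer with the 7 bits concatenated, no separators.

1011110

Block 1 (1111110): 6 ones → 1
Block 2 (0000100): 1 one → 0
Block 3 (1110010): 4 ones → 1
Block 4 (1111011): 6 ones → 1
Block 5 (1111111): 7 ones → 1
Block 6 (1101001): 4 ones → 1
Block 7 (0001000): 1 one → 0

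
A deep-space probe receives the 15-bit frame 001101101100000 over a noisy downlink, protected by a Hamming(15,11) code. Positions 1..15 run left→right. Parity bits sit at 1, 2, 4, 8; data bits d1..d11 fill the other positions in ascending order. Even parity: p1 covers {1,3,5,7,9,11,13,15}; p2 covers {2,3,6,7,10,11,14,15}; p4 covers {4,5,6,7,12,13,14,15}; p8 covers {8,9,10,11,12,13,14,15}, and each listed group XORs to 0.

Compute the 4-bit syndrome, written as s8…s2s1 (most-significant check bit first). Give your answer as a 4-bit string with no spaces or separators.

s1 (pos 1,3,5,7,9,11,13,15): 0⊕1⊕0⊕1⊕1⊕0⊕0⊕0 = 1
s2 (pos 2,3,6,7,10,11,14,15): 0⊕1⊕1⊕1⊕1⊕0⊕0⊕0 = 0
s4 (pos 4,5,6,7,12,13,14,15): 1⊕0⊕1⊕1⊕0⊕0⊕0⊕0 = 1
s8 (pos 8,9,10,11,12,13,14,15): 0⊕1⊕1⊕0⊕0⊕0⊕0⊕0 = 0
Syndrome s8…s1 = 0101 → error at position 5.

0101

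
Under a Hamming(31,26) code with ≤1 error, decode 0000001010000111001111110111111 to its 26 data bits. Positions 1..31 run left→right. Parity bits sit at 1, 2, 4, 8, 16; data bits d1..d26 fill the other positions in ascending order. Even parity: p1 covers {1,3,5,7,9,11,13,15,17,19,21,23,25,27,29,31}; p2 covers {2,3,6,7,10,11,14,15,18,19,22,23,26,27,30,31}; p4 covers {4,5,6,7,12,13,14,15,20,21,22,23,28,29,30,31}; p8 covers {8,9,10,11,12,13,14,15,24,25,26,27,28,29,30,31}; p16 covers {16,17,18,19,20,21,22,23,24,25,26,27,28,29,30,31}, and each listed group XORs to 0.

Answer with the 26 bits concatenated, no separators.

00011000011001101110111111

s1 (pos 1,3,5,7,9,11,13,15,17,19,21,23,25,27,29,31): 0⊕0⊕0⊕1⊕1⊕0⊕0⊕1⊕0⊕1⊕1⊕1⊕0⊕1⊕1⊕1 = 1
s2 (pos 2,3,6,7,10,11,14,15,18,19,22,23,26,27,30,31): 0⊕0⊕0⊕1⊕0⊕0⊕1⊕1⊕0⊕1⊕1⊕1⊕1⊕1⊕1⊕1 = 0
s4 (pos 4,5,6,7,12,13,14,15,20,21,22,23,28,29,30,31): 0⊕0⊕0⊕1⊕0⊕0⊕1⊕1⊕1⊕1⊕1⊕1⊕1⊕1⊕1⊕1 = 1
s8 (pos 8,9,10,11,12,13,14,15,24,25,26,27,28,29,30,31): 0⊕1⊕0⊕0⊕0⊕0⊕1⊕1⊕1⊕0⊕1⊕1⊕1⊕1⊕1⊕1 = 0
s16 (pos 16,17,18,19,20,21,22,23,24,25,26,27,28,29,30,31): 1⊕0⊕0⊕1⊕1⊕1⊕1⊕1⊕1⊕0⊕1⊕1⊕1⊕1⊕1⊕1 = 1
Syndrome s16…s1 = 10101 → error at position 21.
Flip position 21: 0000001010000111001111110111111 → 0000001010000111001101110111111
Read data bits from positions 3,5,6,7,9,10,11,12,13,14,15,17,18,19,20,21,22,23,24,25,26,27,28,29,30,31: 00011000011001101110111111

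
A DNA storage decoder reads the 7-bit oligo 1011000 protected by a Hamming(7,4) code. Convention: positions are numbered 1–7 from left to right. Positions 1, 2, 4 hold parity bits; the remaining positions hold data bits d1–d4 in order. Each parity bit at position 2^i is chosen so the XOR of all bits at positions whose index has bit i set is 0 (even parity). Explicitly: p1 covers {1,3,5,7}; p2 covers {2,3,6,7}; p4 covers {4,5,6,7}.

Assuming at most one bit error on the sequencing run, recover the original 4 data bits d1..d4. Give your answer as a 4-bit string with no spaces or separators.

1010

s1 (pos 1,3,5,7): 1⊕1⊕0⊕0 = 0
s2 (pos 2,3,6,7): 0⊕1⊕0⊕0 = 1
s4 (pos 4,5,6,7): 1⊕0⊕0⊕0 = 1
Syndrome s4…s1 = 110 → error at position 6.
Flip position 6: 1011000 → 1011010
Read data bits from positions 3,5,6,7: 1010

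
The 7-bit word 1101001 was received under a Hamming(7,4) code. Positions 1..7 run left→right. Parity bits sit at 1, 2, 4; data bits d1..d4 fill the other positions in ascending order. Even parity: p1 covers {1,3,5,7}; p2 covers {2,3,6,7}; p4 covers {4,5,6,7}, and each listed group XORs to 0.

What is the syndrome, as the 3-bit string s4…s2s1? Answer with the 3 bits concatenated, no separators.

000

s1 (pos 1,3,5,7): 1⊕0⊕0⊕1 = 0
s2 (pos 2,3,6,7): 1⊕0⊕0⊕1 = 0
s4 (pos 4,5,6,7): 1⊕0⊕0⊕1 = 0
Syndrome s4…s1 = 000 → no error.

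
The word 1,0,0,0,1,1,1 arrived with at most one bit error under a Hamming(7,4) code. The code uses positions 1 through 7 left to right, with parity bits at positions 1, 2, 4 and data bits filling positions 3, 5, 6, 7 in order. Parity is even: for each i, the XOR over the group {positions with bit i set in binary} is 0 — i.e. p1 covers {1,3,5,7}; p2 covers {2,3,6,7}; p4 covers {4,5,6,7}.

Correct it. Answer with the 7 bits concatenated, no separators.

s1 (pos 1,3,5,7): 1⊕0⊕1⊕1 = 1
s2 (pos 2,3,6,7): 0⊕0⊕1⊕1 = 0
s4 (pos 4,5,6,7): 0⊕1⊕1⊕1 = 1
Syndrome s4…s1 = 101 → error at position 5.
Flip position 5: 1000111 → 1000011

1000011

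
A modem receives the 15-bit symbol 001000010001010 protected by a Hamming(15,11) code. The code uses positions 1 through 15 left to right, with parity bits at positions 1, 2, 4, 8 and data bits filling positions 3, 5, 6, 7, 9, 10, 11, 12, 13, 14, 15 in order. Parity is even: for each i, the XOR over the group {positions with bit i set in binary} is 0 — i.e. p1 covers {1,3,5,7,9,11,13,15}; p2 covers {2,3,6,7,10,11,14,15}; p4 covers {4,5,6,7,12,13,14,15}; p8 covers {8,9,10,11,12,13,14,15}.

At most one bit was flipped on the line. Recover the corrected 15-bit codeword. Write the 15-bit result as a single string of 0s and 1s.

s1 (pos 1,3,5,7,9,11,13,15): 0⊕1⊕0⊕0⊕0⊕0⊕0⊕0 = 1
s2 (pos 2,3,6,7,10,11,14,15): 0⊕1⊕0⊕0⊕0⊕0⊕1⊕0 = 0
s4 (pos 4,5,6,7,12,13,14,15): 0⊕0⊕0⊕0⊕1⊕0⊕1⊕0 = 0
s8 (pos 8,9,10,11,12,13,14,15): 1⊕0⊕0⊕0⊕1⊕0⊕1⊕0 = 1
Syndrome s8…s1 = 1001 → error at position 9.
Flip position 9: 001000010001010 → 001000011001010

001000011001010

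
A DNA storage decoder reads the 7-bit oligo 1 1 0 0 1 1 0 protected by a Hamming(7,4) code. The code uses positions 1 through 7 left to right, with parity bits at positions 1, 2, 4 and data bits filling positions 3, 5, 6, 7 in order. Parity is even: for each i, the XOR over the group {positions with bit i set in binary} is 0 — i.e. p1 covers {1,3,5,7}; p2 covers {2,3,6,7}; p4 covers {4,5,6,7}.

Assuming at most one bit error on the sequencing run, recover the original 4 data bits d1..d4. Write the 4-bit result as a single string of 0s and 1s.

0110

s1 (pos 1,3,5,7): 1⊕0⊕1⊕0 = 0
s2 (pos 2,3,6,7): 1⊕0⊕1⊕0 = 0
s4 (pos 4,5,6,7): 0⊕1⊕1⊕0 = 0
Syndrome s4…s1 = 000 → no error.
Read data bits from positions 3,5,6,7: 0110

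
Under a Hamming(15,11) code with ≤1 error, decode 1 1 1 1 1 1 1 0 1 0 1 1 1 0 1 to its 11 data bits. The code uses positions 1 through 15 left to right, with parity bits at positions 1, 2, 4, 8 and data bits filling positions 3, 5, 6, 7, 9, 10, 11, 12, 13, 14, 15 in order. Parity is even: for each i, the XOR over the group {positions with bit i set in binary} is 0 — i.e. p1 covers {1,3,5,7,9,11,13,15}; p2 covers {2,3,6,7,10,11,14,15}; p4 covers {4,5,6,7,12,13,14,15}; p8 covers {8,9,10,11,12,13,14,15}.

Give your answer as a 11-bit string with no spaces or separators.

11111010101

s1 (pos 1,3,5,7,9,11,13,15): 1⊕1⊕1⊕1⊕1⊕1⊕1⊕1 = 0
s2 (pos 2,3,6,7,10,11,14,15): 1⊕1⊕1⊕1⊕0⊕1⊕0⊕1 = 0
s4 (pos 4,5,6,7,12,13,14,15): 1⊕1⊕1⊕1⊕1⊕1⊕0⊕1 = 1
s8 (pos 8,9,10,11,12,13,14,15): 0⊕1⊕0⊕1⊕1⊕1⊕0⊕1 = 1
Syndrome s8…s1 = 1100 → error at position 12.
Flip position 12: 111111101011101 → 111111101010101
Read data bits from positions 3,5,6,7,9,10,11,12,13,14,15: 11111010101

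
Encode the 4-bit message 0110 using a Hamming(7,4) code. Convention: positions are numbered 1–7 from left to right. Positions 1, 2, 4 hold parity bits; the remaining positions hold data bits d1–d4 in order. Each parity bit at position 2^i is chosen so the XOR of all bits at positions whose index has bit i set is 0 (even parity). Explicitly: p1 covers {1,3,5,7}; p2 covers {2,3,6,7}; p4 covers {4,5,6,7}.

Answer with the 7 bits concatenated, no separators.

1100110

Place data at non-parity positions: p1 p2 0 p4 1 1 0
p1 (pos 1,3,5,7): XOR of data positions = 0⊕1⊕0 = 1
p2 (pos 2,3,6,7): XOR of data positions = 0⊕1⊕0 = 1
p4 (pos 4,5,6,7): XOR of data positions = 1⊕1⊕0 = 0
Codeword: 1100110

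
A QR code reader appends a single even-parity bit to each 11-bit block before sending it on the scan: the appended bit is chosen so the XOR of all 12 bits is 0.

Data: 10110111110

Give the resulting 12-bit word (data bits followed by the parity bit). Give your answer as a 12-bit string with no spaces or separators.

101101111100

XOR of the 11 data bits: 1⊕0⊕1⊕1⊕0⊕1⊕1⊕1⊕1⊕1⊕0 = 0
Parity bit = 0 (so all 12 bits XOR to 0).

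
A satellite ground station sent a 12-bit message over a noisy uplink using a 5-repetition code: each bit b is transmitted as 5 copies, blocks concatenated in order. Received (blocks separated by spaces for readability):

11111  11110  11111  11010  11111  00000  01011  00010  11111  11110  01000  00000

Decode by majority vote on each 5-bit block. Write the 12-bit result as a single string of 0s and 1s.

111110101100

Block 1 (11111): 5 ones → 1
Block 2 (11110): 4 ones → 1
Block 3 (11111): 5 ones → 1
Block 4 (11010): 3 ones → 1
Block 5 (11111): 5 ones → 1
Block 6 (00000): 0 ones → 0
Block 7 (01011): 3 ones → 1
Block 8 (00010): 1 one → 0
Block 9 (11111): 5 ones → 1
Block 10 (11110): 4 ones → 1
Block 11 (01000): 1 one → 0
Block 12 (00000): 0 ones → 0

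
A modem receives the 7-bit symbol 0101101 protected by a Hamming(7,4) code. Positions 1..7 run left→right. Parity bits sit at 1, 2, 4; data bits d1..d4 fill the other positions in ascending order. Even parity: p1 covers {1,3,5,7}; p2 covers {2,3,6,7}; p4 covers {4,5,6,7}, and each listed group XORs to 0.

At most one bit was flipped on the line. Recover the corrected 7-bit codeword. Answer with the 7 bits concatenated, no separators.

0100101

s1 (pos 1,3,5,7): 0⊕0⊕1⊕1 = 0
s2 (pos 2,3,6,7): 1⊕0⊕0⊕1 = 0
s4 (pos 4,5,6,7): 1⊕1⊕0⊕1 = 1
Syndrome s4…s1 = 100 → error at position 4.
Flip position 4: 0101101 → 0100101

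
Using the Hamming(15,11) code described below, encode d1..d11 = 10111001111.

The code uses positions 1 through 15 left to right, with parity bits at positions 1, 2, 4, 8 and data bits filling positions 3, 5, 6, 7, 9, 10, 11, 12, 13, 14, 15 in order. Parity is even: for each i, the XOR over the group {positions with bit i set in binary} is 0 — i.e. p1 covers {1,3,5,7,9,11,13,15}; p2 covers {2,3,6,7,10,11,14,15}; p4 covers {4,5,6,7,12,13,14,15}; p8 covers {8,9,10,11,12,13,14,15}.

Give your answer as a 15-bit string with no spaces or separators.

111001111001111

Place data at non-parity positions: p1 p2 1 p4 0 1 1 p8 1 0 0 1 1 1 1
p1 (pos 1,3,5,7,9,11,13,15): XOR of data positions = 1⊕0⊕1⊕1⊕0⊕1⊕1 = 1
p2 (pos 2,3,6,7,10,11,14,15): XOR of data positions = 1⊕1⊕1⊕0⊕0⊕1⊕1 = 1
p4 (pos 4,5,6,7,12,13,14,15): XOR of data positions = 0⊕1⊕1⊕1⊕1⊕1⊕1 = 0
p8 (pos 8,9,10,11,12,13,14,15): XOR of data positions = 1⊕0⊕0⊕1⊕1⊕1⊕1 = 1
Codeword: 111001111001111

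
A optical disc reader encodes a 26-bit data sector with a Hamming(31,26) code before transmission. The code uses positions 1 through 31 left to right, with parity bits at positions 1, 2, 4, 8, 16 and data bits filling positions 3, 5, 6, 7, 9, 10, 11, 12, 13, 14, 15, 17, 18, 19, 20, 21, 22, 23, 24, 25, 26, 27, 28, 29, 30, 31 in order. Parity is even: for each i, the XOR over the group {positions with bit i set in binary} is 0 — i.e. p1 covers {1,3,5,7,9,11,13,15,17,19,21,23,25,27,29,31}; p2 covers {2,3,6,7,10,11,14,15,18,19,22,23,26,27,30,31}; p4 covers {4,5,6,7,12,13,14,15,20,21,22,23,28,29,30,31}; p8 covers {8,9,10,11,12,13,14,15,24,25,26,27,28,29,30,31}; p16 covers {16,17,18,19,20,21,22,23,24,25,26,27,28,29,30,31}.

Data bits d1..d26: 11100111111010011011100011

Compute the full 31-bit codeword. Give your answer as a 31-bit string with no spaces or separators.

Place data at non-parity positions: p1 p2 1 p4 1 1 0 p8 0 1 1 1 1 1 1 p16 0 1 0 0 1 1 0 1 1 1 0 0 0 1 1
p1 (pos 1,3,5,7,9,11,13,15,17,19,21,23,25,27,29,31): XOR of data positions = 1⊕1⊕0⊕0⊕1⊕1⊕1⊕0⊕0⊕1⊕0⊕1⊕0⊕0⊕1 = 0
p2 (pos 2,3,6,7,10,11,14,15,18,19,22,23,26,27,30,31): XOR of data positions = 1⊕1⊕0⊕1⊕1⊕1⊕1⊕1⊕0⊕1⊕0⊕1⊕0⊕1⊕1 = 1
p4 (pos 4,5,6,7,12,13,14,15,20,21,22,23,28,29,30,31): XOR of data positions = 1⊕1⊕0⊕1⊕1⊕1⊕1⊕0⊕1⊕1⊕0⊕0⊕0⊕1⊕1 = 0
p8 (pos 8,9,10,11,12,13,14,15,24,25,26,27,28,29,30,31): XOR of data positions = 0⊕1⊕1⊕1⊕1⊕1⊕1⊕1⊕1⊕1⊕0⊕0⊕0⊕1⊕1 = 1
p16 (pos 16,17,18,19,20,21,22,23,24,25,26,27,28,29,30,31): XOR of data positions = 0⊕1⊕0⊕0⊕1⊕1⊕0⊕1⊕1⊕1⊕0⊕0⊕0⊕1⊕1 = 0
Codeword: 0110110101111110010011011100011

0110110101111110010011011100011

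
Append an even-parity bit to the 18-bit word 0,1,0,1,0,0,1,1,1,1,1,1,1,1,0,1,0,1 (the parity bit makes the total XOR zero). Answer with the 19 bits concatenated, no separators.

0101001111111101010

XOR of the 18 data bits: 0⊕1⊕0⊕1⊕0⊕0⊕1⊕1⊕1⊕1⊕1⊕1⊕1⊕1⊕0⊕1⊕0⊕1 = 0
Parity bit = 0 (so all 19 bits XOR to 0).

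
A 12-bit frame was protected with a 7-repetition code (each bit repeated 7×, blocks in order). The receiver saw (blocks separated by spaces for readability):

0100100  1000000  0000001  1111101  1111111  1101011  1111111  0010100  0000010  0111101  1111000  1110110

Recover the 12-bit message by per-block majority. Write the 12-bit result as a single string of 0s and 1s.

Block 1 (0100100): 2 ones → 0
Block 2 (1000000): 1 one → 0
Block 3 (0000001): 1 one → 0
Block 4 (1111101): 6 ones → 1
Block 5 (1111111): 7 ones → 1
Block 6 (1101011): 5 ones → 1
Block 7 (1111111): 7 ones → 1
Block 8 (0010100): 2 ones → 0
Block 9 (0000010): 1 one → 0
Block 10 (0111101): 5 ones → 1
Block 11 (1111000): 4 ones → 1
Block 12 (1110110): 5 ones → 1

000111100111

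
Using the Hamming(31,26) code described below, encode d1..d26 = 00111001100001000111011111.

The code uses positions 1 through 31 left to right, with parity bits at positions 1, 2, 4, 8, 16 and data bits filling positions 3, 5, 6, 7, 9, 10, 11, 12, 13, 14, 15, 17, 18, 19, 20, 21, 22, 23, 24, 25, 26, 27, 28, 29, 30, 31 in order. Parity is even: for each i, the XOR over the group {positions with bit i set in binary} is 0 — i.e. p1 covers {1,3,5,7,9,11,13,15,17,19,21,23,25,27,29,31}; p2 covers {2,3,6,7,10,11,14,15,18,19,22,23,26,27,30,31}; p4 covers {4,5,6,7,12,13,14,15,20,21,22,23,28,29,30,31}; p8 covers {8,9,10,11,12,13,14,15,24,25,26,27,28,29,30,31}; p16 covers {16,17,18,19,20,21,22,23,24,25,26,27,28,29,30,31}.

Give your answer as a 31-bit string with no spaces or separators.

Place data at non-parity positions: p1 p2 0 p4 0 1 1 p8 1 0 0 1 1 0 0 p16 0 0 1 0 0 0 1 1 1 0 1 1 1 1 1
p1 (pos 1,3,5,7,9,11,13,15,17,19,21,23,25,27,29,31): XOR of data positions = 0⊕0⊕1⊕1⊕0⊕1⊕0⊕0⊕1⊕0⊕1⊕1⊕1⊕1⊕1 = 1
p2 (pos 2,3,6,7,10,11,14,15,18,19,22,23,26,27,30,31): XOR of data positions = 0⊕1⊕1⊕0⊕0⊕0⊕0⊕0⊕1⊕0⊕1⊕0⊕1⊕1⊕1 = 1
p4 (pos 4,5,6,7,12,13,14,15,20,21,22,23,28,29,30,31): XOR of data positions = 0⊕1⊕1⊕1⊕1⊕0⊕0⊕0⊕0⊕0⊕1⊕1⊕1⊕1⊕1 = 1
p8 (pos 8,9,10,11,12,13,14,15,24,25,26,27,28,29,30,31): XOR of data positions = 1⊕0⊕0⊕1⊕1⊕0⊕0⊕1⊕1⊕0⊕1⊕1⊕1⊕1⊕1 = 0
p16 (pos 16,17,18,19,20,21,22,23,24,25,26,27,28,29,30,31): XOR of data positions = 0⊕0⊕1⊕0⊕0⊕0⊕1⊕1⊕1⊕0⊕1⊕1⊕1⊕1⊕1 = 1
Codeword: 1101011010011001001000111011111

1101011010011001001000111011111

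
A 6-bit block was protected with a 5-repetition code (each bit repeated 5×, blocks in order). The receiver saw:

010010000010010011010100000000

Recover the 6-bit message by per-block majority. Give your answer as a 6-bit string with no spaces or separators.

Block 1 (01001): 2 ones → 0
Block 2 (00000): 0 ones → 0
Block 3 (10010): 2 ones → 0
Block 4 (01101): 3 ones → 1
Block 5 (01000): 1 one → 0
Block 6 (00000): 0 ones → 0

000100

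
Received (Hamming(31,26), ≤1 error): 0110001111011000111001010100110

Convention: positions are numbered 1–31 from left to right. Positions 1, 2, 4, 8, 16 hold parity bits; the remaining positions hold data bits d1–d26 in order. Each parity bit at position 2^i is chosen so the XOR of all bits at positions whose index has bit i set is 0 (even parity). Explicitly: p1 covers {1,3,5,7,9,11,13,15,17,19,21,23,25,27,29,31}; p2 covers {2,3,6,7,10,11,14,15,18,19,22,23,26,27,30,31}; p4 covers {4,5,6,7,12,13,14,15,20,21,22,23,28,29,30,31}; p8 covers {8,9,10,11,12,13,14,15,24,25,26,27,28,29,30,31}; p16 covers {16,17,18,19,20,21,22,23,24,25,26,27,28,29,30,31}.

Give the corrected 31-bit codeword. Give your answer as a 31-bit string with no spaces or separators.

s1 (pos 1,3,5,7,9,11,13,15,17,19,21,23,25,27,29,31): 0⊕1⊕0⊕1⊕1⊕0⊕1⊕0⊕1⊕1⊕0⊕0⊕0⊕0⊕1⊕0 = 1
s2 (pos 2,3,6,7,10,11,14,15,18,19,22,23,26,27,30,31): 1⊕1⊕0⊕1⊕1⊕0⊕0⊕0⊕1⊕1⊕1⊕0⊕1⊕0⊕1⊕0 = 1
s4 (pos 4,5,6,7,12,13,14,15,20,21,22,23,28,29,30,31): 0⊕0⊕0⊕1⊕1⊕1⊕0⊕0⊕0⊕0⊕1⊕0⊕0⊕1⊕1⊕0 = 0
s8 (pos 8,9,10,11,12,13,14,15,24,25,26,27,28,29,30,31): 1⊕1⊕1⊕0⊕1⊕1⊕0⊕0⊕1⊕0⊕1⊕0⊕0⊕1⊕1⊕0 = 1
s16 (pos 16,17,18,19,20,21,22,23,24,25,26,27,28,29,30,31): 0⊕1⊕1⊕1⊕0⊕0⊕1⊕0⊕1⊕0⊕1⊕0⊕0⊕1⊕1⊕0 = 0
Syndrome s16…s1 = 01011 → error at position 11.
Flip position 11: 0110001111011000111001010100110 → 0110001111111000111001010100110

0110001111111000111001010100110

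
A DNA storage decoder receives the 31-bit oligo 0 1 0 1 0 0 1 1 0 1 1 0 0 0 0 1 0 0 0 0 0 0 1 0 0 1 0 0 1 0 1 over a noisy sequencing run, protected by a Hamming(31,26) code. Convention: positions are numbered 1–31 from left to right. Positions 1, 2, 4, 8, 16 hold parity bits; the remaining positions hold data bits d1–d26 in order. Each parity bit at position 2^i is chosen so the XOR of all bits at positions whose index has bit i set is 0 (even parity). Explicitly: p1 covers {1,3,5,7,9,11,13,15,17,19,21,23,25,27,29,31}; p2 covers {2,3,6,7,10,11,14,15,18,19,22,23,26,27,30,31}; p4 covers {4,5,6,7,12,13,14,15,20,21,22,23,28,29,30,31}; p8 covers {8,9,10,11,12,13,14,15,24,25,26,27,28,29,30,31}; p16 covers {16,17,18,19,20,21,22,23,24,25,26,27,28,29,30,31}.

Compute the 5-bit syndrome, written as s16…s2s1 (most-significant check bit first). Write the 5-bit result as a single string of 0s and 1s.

s1 (pos 1,3,5,7,9,11,13,15,17,19,21,23,25,27,29,31): 0⊕0⊕0⊕1⊕0⊕1⊕0⊕0⊕0⊕0⊕0⊕1⊕0⊕0⊕1⊕1 = 1
s2 (pos 2,3,6,7,10,11,14,15,18,19,22,23,26,27,30,31): 1⊕0⊕0⊕1⊕1⊕1⊕0⊕0⊕0⊕0⊕0⊕1⊕1⊕0⊕0⊕1 = 1
s4 (pos 4,5,6,7,12,13,14,15,20,21,22,23,28,29,30,31): 1⊕0⊕0⊕1⊕0⊕0⊕0⊕0⊕0⊕0⊕0⊕1⊕0⊕1⊕0⊕1 = 1
s8 (pos 8,9,10,11,12,13,14,15,24,25,26,27,28,29,30,31): 1⊕0⊕1⊕1⊕0⊕0⊕0⊕0⊕0⊕0⊕1⊕0⊕0⊕1⊕0⊕1 = 0
s16 (pos 16,17,18,19,20,21,22,23,24,25,26,27,28,29,30,31): 1⊕0⊕0⊕0⊕0⊕0⊕0⊕1⊕0⊕0⊕1⊕0⊕0⊕1⊕0⊕1 = 1
Syndrome s16…s1 = 10111 → error at position 23.

10111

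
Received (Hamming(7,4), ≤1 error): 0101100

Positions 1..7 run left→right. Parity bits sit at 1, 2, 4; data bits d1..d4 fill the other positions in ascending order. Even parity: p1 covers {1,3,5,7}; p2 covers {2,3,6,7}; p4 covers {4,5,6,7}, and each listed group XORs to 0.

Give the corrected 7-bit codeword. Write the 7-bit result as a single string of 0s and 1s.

0111100

s1 (pos 1,3,5,7): 0⊕0⊕1⊕0 = 1
s2 (pos 2,3,6,7): 1⊕0⊕0⊕0 = 1
s4 (pos 4,5,6,7): 1⊕1⊕0⊕0 = 0
Syndrome s4…s1 = 011 → error at position 3.
Flip position 3: 0101100 → 0111100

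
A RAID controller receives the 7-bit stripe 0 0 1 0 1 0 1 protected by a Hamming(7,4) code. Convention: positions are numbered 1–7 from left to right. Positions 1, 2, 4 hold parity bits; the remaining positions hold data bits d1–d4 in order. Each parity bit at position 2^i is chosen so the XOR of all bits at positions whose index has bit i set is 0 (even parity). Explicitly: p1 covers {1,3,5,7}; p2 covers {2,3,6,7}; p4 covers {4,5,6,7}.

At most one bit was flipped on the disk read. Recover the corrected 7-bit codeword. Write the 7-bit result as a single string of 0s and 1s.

1010101

s1 (pos 1,3,5,7): 0⊕1⊕1⊕1 = 1
s2 (pos 2,3,6,7): 0⊕1⊕0⊕1 = 0
s4 (pos 4,5,6,7): 0⊕1⊕0⊕1 = 0
Syndrome s4…s1 = 001 → error at position 1.
Flip position 1: 0010101 → 1010101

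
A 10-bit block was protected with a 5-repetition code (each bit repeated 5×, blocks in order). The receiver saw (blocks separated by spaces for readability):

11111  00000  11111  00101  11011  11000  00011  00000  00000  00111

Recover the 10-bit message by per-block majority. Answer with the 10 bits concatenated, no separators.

1010100001

Block 1 (11111): 5 ones → 1
Block 2 (00000): 0 ones → 0
Block 3 (11111): 5 ones → 1
Block 4 (00101): 2 ones → 0
Block 5 (11011): 4 ones → 1
Block 6 (11000): 2 ones → 0
Block 7 (00011): 2 ones → 0
Block 8 (00000): 0 ones → 0
Block 9 (00000): 0 ones → 0
Block 10 (00111): 3 ones → 1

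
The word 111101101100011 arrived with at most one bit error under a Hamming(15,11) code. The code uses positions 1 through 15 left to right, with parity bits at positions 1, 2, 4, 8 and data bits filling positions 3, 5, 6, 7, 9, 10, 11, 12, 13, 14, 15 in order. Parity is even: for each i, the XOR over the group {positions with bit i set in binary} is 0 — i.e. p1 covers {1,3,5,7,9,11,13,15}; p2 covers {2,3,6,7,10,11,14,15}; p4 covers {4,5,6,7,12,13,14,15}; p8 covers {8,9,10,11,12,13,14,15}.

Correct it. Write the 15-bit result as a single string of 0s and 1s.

s1 (pos 1,3,5,7,9,11,13,15): 1⊕1⊕0⊕1⊕1⊕0⊕0⊕1 = 1
s2 (pos 2,3,6,7,10,11,14,15): 1⊕1⊕1⊕1⊕1⊕0⊕1⊕1 = 1
s4 (pos 4,5,6,7,12,13,14,15): 1⊕0⊕1⊕1⊕0⊕0⊕1⊕1 = 1
s8 (pos 8,9,10,11,12,13,14,15): 0⊕1⊕1⊕0⊕0⊕0⊕1⊕1 = 0
Syndrome s8…s1 = 0111 → error at position 7.
Flip position 7: 111101101100011 → 111101001100011

111101001100011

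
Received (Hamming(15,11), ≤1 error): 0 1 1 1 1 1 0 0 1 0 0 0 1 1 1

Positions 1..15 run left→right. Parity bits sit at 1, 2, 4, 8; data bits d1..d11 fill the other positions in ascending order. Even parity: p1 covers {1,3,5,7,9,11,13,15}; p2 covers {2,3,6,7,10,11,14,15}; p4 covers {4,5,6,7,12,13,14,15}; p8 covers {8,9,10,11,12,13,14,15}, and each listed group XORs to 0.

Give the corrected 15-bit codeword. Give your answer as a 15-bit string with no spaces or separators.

s1 (pos 1,3,5,7,9,11,13,15): 0⊕1⊕1⊕0⊕1⊕0⊕1⊕1 = 1
s2 (pos 2,3,6,7,10,11,14,15): 1⊕1⊕1⊕0⊕0⊕0⊕1⊕1 = 1
s4 (pos 4,5,6,7,12,13,14,15): 1⊕1⊕1⊕0⊕0⊕1⊕1⊕1 = 0
s8 (pos 8,9,10,11,12,13,14,15): 0⊕1⊕0⊕0⊕0⊕1⊕1⊕1 = 0
Syndrome s8…s1 = 0011 → error at position 3.
Flip position 3: 011111001000111 → 010111001000111

010111001000111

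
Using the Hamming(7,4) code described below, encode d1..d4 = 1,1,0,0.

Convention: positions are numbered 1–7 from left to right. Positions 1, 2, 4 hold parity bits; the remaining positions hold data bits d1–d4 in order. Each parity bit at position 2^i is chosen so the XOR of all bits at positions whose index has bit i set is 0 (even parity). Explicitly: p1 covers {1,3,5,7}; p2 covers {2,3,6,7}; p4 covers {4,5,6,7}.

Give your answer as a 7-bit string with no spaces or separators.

0111100

Place data at non-parity positions: p1 p2 1 p4 1 0 0
p1 (pos 1,3,5,7): XOR of data positions = 1⊕1⊕0 = 0
p2 (pos 2,3,6,7): XOR of data positions = 1⊕0⊕0 = 1
p4 (pos 4,5,6,7): XOR of data positions = 1⊕0⊕0 = 1
Codeword: 0111100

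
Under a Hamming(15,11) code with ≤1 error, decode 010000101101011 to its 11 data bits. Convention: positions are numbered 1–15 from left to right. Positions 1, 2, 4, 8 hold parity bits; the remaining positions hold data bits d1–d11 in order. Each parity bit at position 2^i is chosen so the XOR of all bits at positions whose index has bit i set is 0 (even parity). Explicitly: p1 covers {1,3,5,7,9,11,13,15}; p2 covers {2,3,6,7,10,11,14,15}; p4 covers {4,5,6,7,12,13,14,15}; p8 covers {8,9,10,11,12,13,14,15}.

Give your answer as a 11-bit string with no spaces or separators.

s1 (pos 1,3,5,7,9,11,13,15): 0⊕0⊕0⊕1⊕1⊕0⊕0⊕1 = 1
s2 (pos 2,3,6,7,10,11,14,15): 1⊕0⊕0⊕1⊕1⊕0⊕1⊕1 = 1
s4 (pos 4,5,6,7,12,13,14,15): 0⊕0⊕0⊕1⊕1⊕0⊕1⊕1 = 0
s8 (pos 8,9,10,11,12,13,14,15): 0⊕1⊕1⊕0⊕1⊕0⊕1⊕1 = 1
Syndrome s8…s1 = 1011 → error at position 11.
Flip position 11: 010000101101011 → 010000101111011
Read data bits from positions 3,5,6,7,9,10,11,12,13,14,15: 00011111011

00011111011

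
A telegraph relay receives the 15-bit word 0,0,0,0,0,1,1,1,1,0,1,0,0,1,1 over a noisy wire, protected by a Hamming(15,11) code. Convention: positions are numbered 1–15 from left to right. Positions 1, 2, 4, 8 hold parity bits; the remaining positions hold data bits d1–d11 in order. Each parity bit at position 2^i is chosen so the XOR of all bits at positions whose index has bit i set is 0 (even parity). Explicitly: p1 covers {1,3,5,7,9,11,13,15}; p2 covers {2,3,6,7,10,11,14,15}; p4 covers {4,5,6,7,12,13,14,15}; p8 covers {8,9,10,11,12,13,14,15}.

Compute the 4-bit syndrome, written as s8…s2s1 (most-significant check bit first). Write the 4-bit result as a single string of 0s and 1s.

s1 (pos 1,3,5,7,9,11,13,15): 0⊕0⊕0⊕1⊕1⊕1⊕0⊕1 = 0
s2 (pos 2,3,6,7,10,11,14,15): 0⊕0⊕1⊕1⊕0⊕1⊕1⊕1 = 1
s4 (pos 4,5,6,7,12,13,14,15): 0⊕0⊕1⊕1⊕0⊕0⊕1⊕1 = 0
s8 (pos 8,9,10,11,12,13,14,15): 1⊕1⊕0⊕1⊕0⊕0⊕1⊕1 = 1
Syndrome s8…s1 = 1010 → error at position 10.

1010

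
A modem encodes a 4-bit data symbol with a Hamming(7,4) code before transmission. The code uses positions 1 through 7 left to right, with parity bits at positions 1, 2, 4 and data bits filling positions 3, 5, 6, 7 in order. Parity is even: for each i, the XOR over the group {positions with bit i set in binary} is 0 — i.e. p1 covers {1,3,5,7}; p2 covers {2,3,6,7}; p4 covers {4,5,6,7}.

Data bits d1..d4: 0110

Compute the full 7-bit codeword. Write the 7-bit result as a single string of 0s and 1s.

Place data at non-parity positions: p1 p2 0 p4 1 1 0
p1 (pos 1,3,5,7): XOR of data positions = 0⊕1⊕0 = 1
p2 (pos 2,3,6,7): XOR of data positions = 0⊕1⊕0 = 1
p4 (pos 4,5,6,7): XOR of data positions = 1⊕1⊕0 = 0
Codeword: 1100110

1100110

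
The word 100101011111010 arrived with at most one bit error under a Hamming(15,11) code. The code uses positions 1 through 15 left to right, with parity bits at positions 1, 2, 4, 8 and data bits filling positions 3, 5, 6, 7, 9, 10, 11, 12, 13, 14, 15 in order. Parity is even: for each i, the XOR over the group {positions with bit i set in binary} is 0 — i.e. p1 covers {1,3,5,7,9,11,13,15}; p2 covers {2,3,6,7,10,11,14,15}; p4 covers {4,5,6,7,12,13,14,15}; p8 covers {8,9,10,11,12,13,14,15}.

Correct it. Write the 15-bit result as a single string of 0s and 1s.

000101011111010

s1 (pos 1,3,5,7,9,11,13,15): 1⊕0⊕0⊕0⊕1⊕1⊕0⊕0 = 1
s2 (pos 2,3,6,7,10,11,14,15): 0⊕0⊕1⊕0⊕1⊕1⊕1⊕0 = 0
s4 (pos 4,5,6,7,12,13,14,15): 1⊕0⊕1⊕0⊕1⊕0⊕1⊕0 = 0
s8 (pos 8,9,10,11,12,13,14,15): 1⊕1⊕1⊕1⊕1⊕0⊕1⊕0 = 0
Syndrome s8…s1 = 0001 → error at position 1.
Flip position 1: 100101011111010 → 000101011111010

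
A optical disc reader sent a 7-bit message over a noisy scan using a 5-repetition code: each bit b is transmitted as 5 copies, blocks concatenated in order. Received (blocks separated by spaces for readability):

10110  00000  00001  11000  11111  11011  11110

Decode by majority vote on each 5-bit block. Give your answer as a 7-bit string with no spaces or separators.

Block 1 (10110): 3 ones → 1
Block 2 (00000): 0 ones → 0
Block 3 (00001): 1 one → 0
Block 4 (11000): 2 ones → 0
Block 5 (11111): 5 ones → 1
Block 6 (11011): 4 ones → 1
Block 7 (11110): 4 ones → 1

1000111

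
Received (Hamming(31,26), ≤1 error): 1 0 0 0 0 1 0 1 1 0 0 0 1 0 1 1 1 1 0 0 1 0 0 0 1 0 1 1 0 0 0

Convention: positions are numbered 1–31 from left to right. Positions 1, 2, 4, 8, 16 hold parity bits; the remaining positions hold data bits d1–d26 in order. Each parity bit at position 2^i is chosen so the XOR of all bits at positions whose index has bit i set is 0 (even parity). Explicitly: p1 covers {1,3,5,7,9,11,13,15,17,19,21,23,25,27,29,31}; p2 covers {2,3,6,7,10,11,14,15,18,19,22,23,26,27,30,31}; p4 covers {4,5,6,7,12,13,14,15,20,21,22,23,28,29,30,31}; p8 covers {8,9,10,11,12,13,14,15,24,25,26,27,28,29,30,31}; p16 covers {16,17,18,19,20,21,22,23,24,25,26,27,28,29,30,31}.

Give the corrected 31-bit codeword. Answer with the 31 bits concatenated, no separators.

s1 (pos 1,3,5,7,9,11,13,15,17,19,21,23,25,27,29,31): 1⊕0⊕0⊕0⊕1⊕0⊕1⊕1⊕1⊕0⊕1⊕0⊕1⊕1⊕0⊕0 = 0
s2 (pos 2,3,6,7,10,11,14,15,18,19,22,23,26,27,30,31): 0⊕0⊕1⊕0⊕0⊕0⊕0⊕1⊕1⊕0⊕0⊕0⊕0⊕1⊕0⊕0 = 0
s4 (pos 4,5,6,7,12,13,14,15,20,21,22,23,28,29,30,31): 0⊕0⊕1⊕0⊕0⊕1⊕0⊕1⊕0⊕1⊕0⊕0⊕1⊕0⊕0⊕0 = 1
s8 (pos 8,9,10,11,12,13,14,15,24,25,26,27,28,29,30,31): 1⊕1⊕0⊕0⊕0⊕1⊕0⊕1⊕0⊕1⊕0⊕1⊕1⊕0⊕0⊕0 = 1
s16 (pos 16,17,18,19,20,21,22,23,24,25,26,27,28,29,30,31): 1⊕1⊕1⊕0⊕0⊕1⊕0⊕0⊕0⊕1⊕0⊕1⊕1⊕0⊕0⊕0 = 1
Syndrome s16…s1 = 11100 → error at position 28.
Flip position 28: 1000010110001011110010001011000 → 1000010110001011110010001010000

1000010110001011110010001010000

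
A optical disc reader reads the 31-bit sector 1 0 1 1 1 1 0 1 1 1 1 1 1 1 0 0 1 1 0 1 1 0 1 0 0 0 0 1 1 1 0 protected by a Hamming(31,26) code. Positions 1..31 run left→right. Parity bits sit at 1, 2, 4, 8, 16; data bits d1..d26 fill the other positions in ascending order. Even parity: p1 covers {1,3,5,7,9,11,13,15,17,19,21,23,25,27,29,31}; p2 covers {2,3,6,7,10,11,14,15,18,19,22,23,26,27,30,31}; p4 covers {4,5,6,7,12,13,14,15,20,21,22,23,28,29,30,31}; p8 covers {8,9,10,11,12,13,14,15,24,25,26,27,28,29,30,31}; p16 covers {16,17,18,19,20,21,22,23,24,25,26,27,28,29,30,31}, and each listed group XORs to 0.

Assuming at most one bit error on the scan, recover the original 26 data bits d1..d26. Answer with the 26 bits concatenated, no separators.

11101111110110110100001110

s1 (pos 1,3,5,7,9,11,13,15,17,19,21,23,25,27,29,31): 1⊕1⊕1⊕0⊕1⊕1⊕1⊕0⊕1⊕0⊕1⊕1⊕0⊕0⊕1⊕0 = 0
s2 (pos 2,3,6,7,10,11,14,15,18,19,22,23,26,27,30,31): 0⊕1⊕1⊕0⊕1⊕1⊕1⊕0⊕1⊕0⊕0⊕1⊕0⊕0⊕1⊕0 = 0
s4 (pos 4,5,6,7,12,13,14,15,20,21,22,23,28,29,30,31): 1⊕1⊕1⊕0⊕1⊕1⊕1⊕0⊕1⊕1⊕0⊕1⊕1⊕1⊕1⊕0 = 0
s8 (pos 8,9,10,11,12,13,14,15,24,25,26,27,28,29,30,31): 1⊕1⊕1⊕1⊕1⊕1⊕1⊕0⊕0⊕0⊕0⊕0⊕1⊕1⊕1⊕0 = 0
s16 (pos 16,17,18,19,20,21,22,23,24,25,26,27,28,29,30,31): 0⊕1⊕1⊕0⊕1⊕1⊕0⊕1⊕0⊕0⊕0⊕0⊕1⊕1⊕1⊕0 = 0
Syndrome s16…s1 = 00000 → no error.
Read data bits from positions 3,5,6,7,9,10,11,12,13,14,15,17,18,19,20,21,22,23,24,25,26,27,28,29,30,31: 11101111110110110100001110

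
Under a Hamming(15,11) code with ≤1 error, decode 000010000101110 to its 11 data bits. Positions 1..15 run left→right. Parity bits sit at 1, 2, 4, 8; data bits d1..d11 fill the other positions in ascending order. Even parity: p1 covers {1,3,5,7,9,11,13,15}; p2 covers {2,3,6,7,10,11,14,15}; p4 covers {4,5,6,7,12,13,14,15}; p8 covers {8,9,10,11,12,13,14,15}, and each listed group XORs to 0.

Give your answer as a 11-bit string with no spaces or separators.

01000101110

s1 (pos 1,3,5,7,9,11,13,15): 0⊕0⊕1⊕0⊕0⊕0⊕1⊕0 = 0
s2 (pos 2,3,6,7,10,11,14,15): 0⊕0⊕0⊕0⊕1⊕0⊕1⊕0 = 0
s4 (pos 4,5,6,7,12,13,14,15): 0⊕1⊕0⊕0⊕1⊕1⊕1⊕0 = 0
s8 (pos 8,9,10,11,12,13,14,15): 0⊕0⊕1⊕0⊕1⊕1⊕1⊕0 = 0
Syndrome s8…s1 = 0000 → no error.
Read data bits from positions 3,5,6,7,9,10,11,12,13,14,15: 01000101110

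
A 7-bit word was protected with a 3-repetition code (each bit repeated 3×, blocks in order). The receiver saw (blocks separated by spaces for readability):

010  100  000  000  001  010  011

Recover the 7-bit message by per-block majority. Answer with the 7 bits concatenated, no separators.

0000001

Block 1 (010): 1 one → 0
Block 2 (100): 1 one → 0
Block 3 (000): 0 ones → 0
Block 4 (000): 0 ones → 0
Block 5 (001): 1 one → 0
Block 6 (010): 1 one → 0
Block 7 (011): 2 ones → 1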